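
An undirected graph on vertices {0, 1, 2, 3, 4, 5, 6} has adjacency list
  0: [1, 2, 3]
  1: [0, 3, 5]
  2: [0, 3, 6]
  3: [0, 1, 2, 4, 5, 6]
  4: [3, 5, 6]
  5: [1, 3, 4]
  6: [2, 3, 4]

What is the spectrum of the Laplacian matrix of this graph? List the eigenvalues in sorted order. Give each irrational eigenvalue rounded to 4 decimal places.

[0, 2, 2, 4, 4, 5, 7]

With the vertex order [0, 1, 2, 3, 4, 5, 6], the degrees are [3, 3, 3, 6, 3, 3, 3], giving D = diag(3, 3, 3, 6, 3, 3, 3) and L = D - A. The multiplicity of 0 as a Laplacian eigenvalue equals the number of connected components.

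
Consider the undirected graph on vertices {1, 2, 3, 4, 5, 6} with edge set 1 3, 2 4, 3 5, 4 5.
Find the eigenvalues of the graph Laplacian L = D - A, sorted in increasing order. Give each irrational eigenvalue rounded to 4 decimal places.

[0, 0, 0.3820, 1.3820, 2.6180, 3.6180]

Reading degrees in the order [1, 2, 3, 4, 5, 6] gives [1, 1, 2, 2, 2, 0]; set D = diag(1, 1, 2, 2, 2, 0) and form L = D - A. L is symmetric positive semidefinite, so every eigenvalue is real and nonnegative. The 2 zero eigenvalues correspond to the 2 connected components. The eigenvalues sum to 8, which equals trace(L) = 2|E|.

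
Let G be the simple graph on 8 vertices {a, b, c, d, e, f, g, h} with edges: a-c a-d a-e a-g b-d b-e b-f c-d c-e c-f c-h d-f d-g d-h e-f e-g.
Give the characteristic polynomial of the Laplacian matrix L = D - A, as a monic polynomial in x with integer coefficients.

x^8 - 32x^7 + 426x^6 - 3050x^5 + 12642x^4 - 30220x^3 + 38419x^2 - 19976x

Each diagonal entry of L is the vertex degree and each off-diagonal entry is -1 where an edge is present, 0 otherwise; in the order [a, b, c, d, e, f, g, h] the diagonal is [4, 3, 5, 6, 5, 4, 3, 2]. Computing det(xI - L) by cofactor expansion (or equivalently via sum-over-permutations) gives x^8 - 32x^7 + 426x^6 - 3050x^5 + 12642x^4 - 30220x^3 + 38419x^2 - 19976x. Since p(0) = det(-L) = 0, x divides p(x). By the matrix-tree theorem the graph has (1/8) * product of the nonzero eigenvalues = 2497 spanning trees. The eigenvalues sum to 32, which equals trace(L) = 2|E|.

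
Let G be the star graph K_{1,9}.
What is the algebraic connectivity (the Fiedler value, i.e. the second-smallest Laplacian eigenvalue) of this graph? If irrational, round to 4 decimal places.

1

The graph has 10 vertices and degree multiset [9, 1, 1, 1, 1, 1, 1, 1, 1, 1]; D is the diagonal matrix of degrees and L = D - A. Computing the eigenvalues of L and sorting gives [0, 1, 1, 1, 1, 1, 1, 1, 1, 10]. The Fiedler value lambda_2 = 1 is strictly positive, so the graph is connected. There is one zero in the spectrum, matching the 1 component. By the matrix-tree theorem the graph has (1/10) * product of the nonzero eigenvalues = 1 spanning tree.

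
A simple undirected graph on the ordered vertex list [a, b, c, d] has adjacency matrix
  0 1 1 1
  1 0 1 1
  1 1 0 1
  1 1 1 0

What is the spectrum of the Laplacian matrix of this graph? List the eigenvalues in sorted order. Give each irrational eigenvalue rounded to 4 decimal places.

Each diagonal entry of L is the vertex degree and each off-diagonal entry is -1 where an edge is present, 0 otherwise; in the order [a, b, c, d] the diagonal is [3, 3, 3, 3]. L is symmetric positive semidefinite, so every eigenvalue is real and nonnegative. The eigenvalues sum to 12, which equals trace(L) = 2|E|. By the matrix-tree theorem the graph has (1/4) * product of the nonzero eigenvalues = 16 spanning trees.

[0, 4, 4, 4]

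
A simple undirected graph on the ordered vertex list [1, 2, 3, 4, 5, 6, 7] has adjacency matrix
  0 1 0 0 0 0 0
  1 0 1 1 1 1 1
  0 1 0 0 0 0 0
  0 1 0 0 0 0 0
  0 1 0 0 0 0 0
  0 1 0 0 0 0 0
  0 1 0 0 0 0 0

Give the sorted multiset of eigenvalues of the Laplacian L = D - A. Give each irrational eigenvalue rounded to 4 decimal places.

Reading degrees in the order [1, 2, 3, 4, 5, 6, 7] gives [1, 6, 1, 1, 1, 1, 1]; set D = diag(1, 6, 1, 1, 1, 1, 1) and form L = D - A. Diagonalising L (or applying a numerical eigensolver to the 7x7 matrix) gives the spectrum above. The single zero eigenvalue shows the graph is connected. By the matrix-tree theorem the graph has (1/7) * product of the nonzero eigenvalues = 1 spanning tree.

[0, 1, 1, 1, 1, 1, 7]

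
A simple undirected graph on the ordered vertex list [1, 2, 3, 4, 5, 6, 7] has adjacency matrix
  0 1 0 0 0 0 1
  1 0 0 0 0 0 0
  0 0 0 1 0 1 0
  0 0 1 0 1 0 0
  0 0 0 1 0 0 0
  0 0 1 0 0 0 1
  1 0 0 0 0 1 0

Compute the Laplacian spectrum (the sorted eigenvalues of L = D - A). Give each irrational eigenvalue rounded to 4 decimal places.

Reading degrees in the order [1, 2, 3, 4, 5, 6, 7] gives [2, 1, 2, 2, 1, 2, 2]; set D = diag(2, 1, 2, 2, 1, 2, 2) and form L = D - A. The multiplicity of 0 as a Laplacian eigenvalue equals the number of connected components. The single zero eigenvalue shows the graph is connected. The eigenvalues sum to 12, which equals trace(L) = 2|E|.

[0, 0.1981, 0.7530, 1.5550, 2.4450, 3.2470, 3.8019]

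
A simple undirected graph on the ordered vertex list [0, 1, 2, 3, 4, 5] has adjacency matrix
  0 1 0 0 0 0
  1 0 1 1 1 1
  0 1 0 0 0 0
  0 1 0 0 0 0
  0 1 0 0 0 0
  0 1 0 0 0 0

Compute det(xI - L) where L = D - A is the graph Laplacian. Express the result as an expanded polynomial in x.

With the vertex order [0, 1, 2, 3, 4, 5], the degrees are [1, 5, 1, 1, 1, 1], giving D = diag(1, 5, 1, 1, 1, 1) and L = D - A. L has integer entries, so p(x) = det(xI - L) has integer coefficients. Expanding the determinant yields x^6 - 10x^5 + 30x^4 - 40x^3 + 25x^2 - 6x. The constant term is 0 because L is singular (the all-ones vector lies in its kernel). The eigenvalues sum to 10, which equals trace(L) = 2|E|. By the matrix-tree theorem the graph has (1/6) * product of the nonzero eigenvalues = 1 spanning tree.

x^6 - 10x^5 + 30x^4 - 40x^3 + 25x^2 - 6x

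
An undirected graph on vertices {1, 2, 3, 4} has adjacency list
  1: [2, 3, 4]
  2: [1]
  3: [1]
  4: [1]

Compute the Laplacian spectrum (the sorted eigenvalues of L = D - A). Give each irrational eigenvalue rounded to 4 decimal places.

Reading degrees in the order [1, 2, 3, 4] gives [3, 1, 1, 1]; set D = diag(3, 1, 1, 1) and form L = D - A. The multiplicity of 0 as a Laplacian eigenvalue equals the number of connected components. There is one zero in the spectrum, matching the 1 component.

[0, 1, 1, 4]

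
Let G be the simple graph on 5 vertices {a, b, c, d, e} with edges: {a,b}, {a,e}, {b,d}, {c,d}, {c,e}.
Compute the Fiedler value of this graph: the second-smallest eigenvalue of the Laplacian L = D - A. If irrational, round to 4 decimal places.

With the vertex order [a, b, c, d, e], the degrees are [2, 2, 2, 2, 2], giving D = diag(2, 2, 2, 2, 2) and L = D - A. Computing the eigenvalues of L and sorting gives [0, 1.3820, 1.3820, 3.6180, 3.6180]. The Fiedler value lambda_2 = 1.3820 is strictly positive, so the graph is connected. By the matrix-tree theorem the graph has (1/5) * product of the nonzero eigenvalues = 5 spanning trees. There is one zero in the spectrum, matching the 1 component.

1.3820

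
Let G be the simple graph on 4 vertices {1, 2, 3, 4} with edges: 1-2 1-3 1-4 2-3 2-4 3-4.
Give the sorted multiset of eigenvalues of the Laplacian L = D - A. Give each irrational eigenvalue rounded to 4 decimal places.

[0, 4, 4, 4]

Reading degrees in the order [1, 2, 3, 4] gives [3, 3, 3, 3]; set D = diag(3, 3, 3, 3) and form L = D - A. The multiplicity of 0 as a Laplacian eigenvalue equals the number of connected components. The single zero eigenvalue shows the graph is connected. The largest eigenvalue, 4, is at most the vertex count 4.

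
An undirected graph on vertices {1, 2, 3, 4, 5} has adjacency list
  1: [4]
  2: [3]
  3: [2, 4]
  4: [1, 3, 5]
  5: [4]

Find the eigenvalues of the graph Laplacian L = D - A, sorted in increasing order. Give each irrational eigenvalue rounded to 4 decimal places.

[0, 0.5188, 1, 2.3111, 4.1701]

With the vertex order [1, 2, 3, 4, 5], the degrees are [1, 1, 2, 3, 1], giving D = diag(1, 1, 2, 3, 1) and L = D - A. Diagonalising L (or applying a numerical eigensolver to the 5x5 matrix) gives the spectrum above. The single zero eigenvalue shows the graph is connected. There is one zero in the spectrum, matching the 1 component. The eigenvalues sum to 8, which equals trace(L) = 2|E|.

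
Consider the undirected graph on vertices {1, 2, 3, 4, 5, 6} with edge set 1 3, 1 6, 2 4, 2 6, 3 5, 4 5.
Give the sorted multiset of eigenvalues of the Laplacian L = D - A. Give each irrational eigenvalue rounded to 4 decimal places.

With the vertex order [1, 2, 3, 4, 5, 6], the degrees are [2, 2, 2, 2, 2, 2], giving D = diag(2, 2, 2, 2, 2, 2) and L = D - A. Diagonalising L (or applying a numerical eigensolver to the 6x6 matrix) gives the spectrum above. By the matrix-tree theorem the graph has (1/6) * product of the nonzero eigenvalues = 6 spanning trees.

[0, 1, 1, 3, 3, 4]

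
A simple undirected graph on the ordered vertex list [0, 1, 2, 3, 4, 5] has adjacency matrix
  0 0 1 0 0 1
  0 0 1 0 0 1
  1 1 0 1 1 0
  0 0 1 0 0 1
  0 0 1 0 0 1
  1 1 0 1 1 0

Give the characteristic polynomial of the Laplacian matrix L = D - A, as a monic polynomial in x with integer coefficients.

With the vertex order [0, 1, 2, 3, 4, 5], the degrees are [2, 2, 4, 2, 2, 4], giving D = diag(2, 2, 4, 2, 2, 4) and L = D - A. Computing det(xI - L) by cofactor expansion (or equivalently via sum-over-permutations) gives x^6 - 16x^5 + 96x^4 - 272x^3 + 368x^2 - 192x. Since p(0) = det(-L) = 0, x divides p(x). The eigenvalues sum to 16, which equals trace(L) = 2|E|.

x^6 - 16x^5 + 96x^4 - 272x^3 + 368x^2 - 192x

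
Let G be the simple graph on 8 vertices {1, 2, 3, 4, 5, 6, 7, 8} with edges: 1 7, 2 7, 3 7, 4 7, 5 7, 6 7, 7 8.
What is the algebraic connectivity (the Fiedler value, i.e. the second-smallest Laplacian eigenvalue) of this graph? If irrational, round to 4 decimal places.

1

Each diagonal entry of L is the vertex degree and each off-diagonal entry is -1 where an edge is present, 0 otherwise; in the order [1, 2, 3, 4, 5, 6, 7, 8] the diagonal is [1, 1, 1, 1, 1, 1, 7, 1]. The sorted Laplacian eigenvalues are [0, 1, 1, 1, 1, 1, 1, 8]; the algebraic connectivity is the second entry, 1.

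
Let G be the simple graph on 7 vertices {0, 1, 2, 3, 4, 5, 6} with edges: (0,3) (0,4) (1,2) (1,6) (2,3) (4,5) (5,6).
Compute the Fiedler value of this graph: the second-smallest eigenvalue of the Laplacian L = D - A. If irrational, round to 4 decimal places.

0.7530

With the vertex order [0, 1, 2, 3, 4, 5, 6], the degrees are [2, 2, 2, 2, 2, 2, 2], giving D = diag(2, 2, 2, 2, 2, 2, 2) and L = D - A. The smallest Laplacian eigenvalue is always 0. The next one, lambda_2 = 0.7530, measures how hard the graph is to disconnect: larger values mean better connectivity. The largest eigenvalue, 3.8019, is at most the vertex count 7.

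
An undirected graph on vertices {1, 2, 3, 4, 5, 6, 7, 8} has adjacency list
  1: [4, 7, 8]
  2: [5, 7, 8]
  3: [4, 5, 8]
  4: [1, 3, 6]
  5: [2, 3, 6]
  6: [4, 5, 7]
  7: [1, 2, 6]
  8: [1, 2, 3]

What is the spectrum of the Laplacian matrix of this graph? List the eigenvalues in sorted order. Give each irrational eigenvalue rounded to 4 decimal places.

[0, 2, 2, 2, 4, 4, 4, 6]

With the vertex order [1, 2, 3, 4, 5, 6, 7, 8], the degrees are [3, 3, 3, 3, 3, 3, 3, 3], giving D = diag(3, 3, 3, 3, 3, 3, 3, 3) and L = D - A. Diagonalising L (or applying a numerical eigensolver to the 8x8 matrix) gives the spectrum above. The largest eigenvalue, 6, is at most the vertex count 8.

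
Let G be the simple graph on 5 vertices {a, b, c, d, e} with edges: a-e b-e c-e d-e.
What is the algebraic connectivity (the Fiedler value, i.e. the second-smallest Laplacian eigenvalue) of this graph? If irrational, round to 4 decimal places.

Each diagonal entry of L is the vertex degree and each off-diagonal entry is -1 where an edge is present, 0 otherwise; in the order [a, b, c, d, e] the diagonal is [1, 1, 1, 1, 4]. The smallest Laplacian eigenvalue is always 0. The next one, lambda_2 = 1, measures how hard the graph is to disconnect: larger values mean better connectivity. There is one zero in the spectrum, matching the 1 component.

1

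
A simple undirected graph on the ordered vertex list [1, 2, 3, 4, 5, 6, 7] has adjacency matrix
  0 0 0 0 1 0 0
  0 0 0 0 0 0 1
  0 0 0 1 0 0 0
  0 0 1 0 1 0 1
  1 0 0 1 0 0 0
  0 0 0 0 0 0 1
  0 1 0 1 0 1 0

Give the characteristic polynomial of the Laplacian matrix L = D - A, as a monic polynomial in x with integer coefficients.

x^7 - 12x^6 + 53x^5 - 108x^4 + 105x^3 - 46x^2 + 7x

Each diagonal entry of L is the vertex degree and each off-diagonal entry is -1 where an edge is present, 0 otherwise; in the order [1, 2, 3, 4, 5, 6, 7] the diagonal is [1, 1, 1, 3, 2, 1, 3]. Computing det(xI - L) by cofactor expansion (or equivalently via sum-over-permutations) gives x^7 - 12x^6 + 53x^5 - 108x^4 + 105x^3 - 46x^2 + 7x. The constant term is 0 because L is singular (the all-ones vector lies in its kernel). The eigenvalues sum to 12, which equals trace(L) = 2|E|. There is one zero in the spectrum, matching the 1 component.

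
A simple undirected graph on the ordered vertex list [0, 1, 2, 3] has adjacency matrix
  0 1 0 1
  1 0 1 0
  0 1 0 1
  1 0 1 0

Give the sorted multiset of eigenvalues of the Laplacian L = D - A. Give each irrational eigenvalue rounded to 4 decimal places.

Each diagonal entry of L is the vertex degree and each off-diagonal entry is -1 where an edge is present, 0 otherwise; in the order [0, 1, 2, 3] the diagonal is [2, 2, 2, 2]. L is symmetric positive semidefinite, so every eigenvalue is real and nonnegative. By the matrix-tree theorem the graph has (1/4) * product of the nonzero eigenvalues = 4 spanning trees. The eigenvalues sum to 8, which equals trace(L) = 2|E|.

[0, 2, 2, 4]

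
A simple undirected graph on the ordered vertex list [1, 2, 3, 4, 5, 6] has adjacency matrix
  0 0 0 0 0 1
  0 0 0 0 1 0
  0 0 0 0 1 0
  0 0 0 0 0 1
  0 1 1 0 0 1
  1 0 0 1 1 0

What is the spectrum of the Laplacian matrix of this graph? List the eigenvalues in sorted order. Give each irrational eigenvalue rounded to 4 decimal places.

[0, 0.4384, 1, 1, 3, 4.5616]

Each diagonal entry of L is the vertex degree and each off-diagonal entry is -1 where an edge is present, 0 otherwise; in the order [1, 2, 3, 4, 5, 6] the diagonal is [1, 1, 1, 1, 3, 3]. L is symmetric positive semidefinite, so every eigenvalue is real and nonnegative. By the matrix-tree theorem the graph has (1/6) * product of the nonzero eigenvalues = 1 spanning tree.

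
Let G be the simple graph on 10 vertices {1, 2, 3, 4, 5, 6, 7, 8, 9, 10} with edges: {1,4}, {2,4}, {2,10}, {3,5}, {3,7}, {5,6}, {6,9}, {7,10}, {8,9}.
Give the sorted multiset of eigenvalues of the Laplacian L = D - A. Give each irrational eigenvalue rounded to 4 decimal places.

[0, 0.0979, 0.3820, 0.8244, 1.3820, 2, 2.6180, 3.1756, 3.6180, 3.9021]

With the vertex order [1, 2, 3, 4, 5, 6, 7, 8, 9, 10], the degrees are [1, 2, 2, 2, 2, 2, 2, 1, 2, 2], giving D = diag(1, 2, 2, 2, 2, 2, 2, 1, 2, 2) and L = D - A. The multiplicity of 0 as a Laplacian eigenvalue equals the number of connected components. There is one zero in the spectrum, matching the 1 component.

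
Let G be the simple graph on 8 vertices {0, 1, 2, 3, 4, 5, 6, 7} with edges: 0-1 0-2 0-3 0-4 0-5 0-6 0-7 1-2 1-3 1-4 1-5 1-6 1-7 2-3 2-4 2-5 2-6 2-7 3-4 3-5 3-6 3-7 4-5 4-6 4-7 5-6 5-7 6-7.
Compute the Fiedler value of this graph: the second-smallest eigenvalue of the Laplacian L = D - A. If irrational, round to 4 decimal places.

8

Each diagonal entry of L is the vertex degree and each off-diagonal entry is -1 where an edge is present, 0 otherwise; in the order [0, 1, 2, 3, 4, 5, 6, 7] the diagonal is [7, 7, 7, 7, 7, 7, 7, 7]. The sorted Laplacian eigenvalues are [0, 8, 8, 8, 8, 8, 8, 8]; the algebraic connectivity is the second entry, 8. The eigenvalues sum to 56, which equals trace(L) = 2|E|.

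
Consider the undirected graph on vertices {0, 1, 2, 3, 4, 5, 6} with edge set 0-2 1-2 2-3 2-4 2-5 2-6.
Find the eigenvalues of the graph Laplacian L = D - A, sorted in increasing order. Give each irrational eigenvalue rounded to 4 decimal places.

Each diagonal entry of L is the vertex degree and each off-diagonal entry is -1 where an edge is present, 0 otherwise; in the order [0, 1, 2, 3, 4, 5, 6] the diagonal is [1, 1, 6, 1, 1, 1, 1]. Since every row of L sums to 0, the all-ones vector is in the kernel and 0 is an eigenvalue. By the matrix-tree theorem the graph has (1/7) * product of the nonzero eigenvalues = 1 spanning tree.

[0, 1, 1, 1, 1, 1, 7]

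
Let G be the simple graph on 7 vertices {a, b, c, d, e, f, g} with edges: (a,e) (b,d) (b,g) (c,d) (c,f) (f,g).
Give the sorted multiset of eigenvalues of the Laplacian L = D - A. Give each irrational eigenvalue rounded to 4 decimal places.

Each diagonal entry of L is the vertex degree and each off-diagonal entry is -1 where an edge is present, 0 otherwise; in the order [a, b, c, d, e, f, g] the diagonal is [1, 2, 2, 2, 1, 2, 2]. The multiplicity of 0 as a Laplacian eigenvalue equals the number of connected components. The 2 zero eigenvalues correspond to the 2 connected components. The eigenvalues sum to 12, which equals trace(L) = 2|E|.

[0, 0, 1.3820, 1.3820, 2, 3.6180, 3.6180]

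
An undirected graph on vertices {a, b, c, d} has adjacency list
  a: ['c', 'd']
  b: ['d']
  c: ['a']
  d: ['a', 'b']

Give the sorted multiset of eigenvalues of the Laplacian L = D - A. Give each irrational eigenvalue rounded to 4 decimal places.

[0, 0.5858, 2, 3.4142]

With the vertex order [a, b, c, d], the degrees are [2, 1, 1, 2], giving D = diag(2, 1, 1, 2) and L = D - A. L is symmetric positive semidefinite, so every eigenvalue is real and nonnegative.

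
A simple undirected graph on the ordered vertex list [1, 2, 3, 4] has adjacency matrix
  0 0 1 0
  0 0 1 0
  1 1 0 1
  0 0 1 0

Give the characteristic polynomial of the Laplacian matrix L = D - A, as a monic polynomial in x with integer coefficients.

x^4 - 6x^3 + 9x^2 - 4x

With the vertex order [1, 2, 3, 4], the degrees are [1, 1, 3, 1], giving D = diag(1, 1, 3, 1) and L = D - A. L has integer entries, so p(x) = det(xI - L) has integer coefficients. Expanding the determinant yields x^4 - 6x^3 + 9x^2 - 4x. The constant term is 0 because L is singular (the all-ones vector lies in its kernel). There is one zero in the spectrum, matching the 1 component.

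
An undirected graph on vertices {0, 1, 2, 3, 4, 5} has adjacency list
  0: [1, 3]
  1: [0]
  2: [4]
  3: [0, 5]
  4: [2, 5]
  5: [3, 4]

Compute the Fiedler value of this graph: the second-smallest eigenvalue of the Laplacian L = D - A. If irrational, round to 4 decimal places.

Each diagonal entry of L is the vertex degree and each off-diagonal entry is -1 where an edge is present, 0 otherwise; in the order [0, 1, 2, 3, 4, 5] the diagonal is [2, 1, 1, 2, 2, 2]. Computing the eigenvalues of L and sorting gives [0, 0.2679, 1, 2, 3, 3.7321]. The Fiedler value lambda_2 = 0.2679 is strictly positive, so the graph is connected. By the matrix-tree theorem the graph has (1/6) * product of the nonzero eigenvalues = 1 spanning tree.

0.2679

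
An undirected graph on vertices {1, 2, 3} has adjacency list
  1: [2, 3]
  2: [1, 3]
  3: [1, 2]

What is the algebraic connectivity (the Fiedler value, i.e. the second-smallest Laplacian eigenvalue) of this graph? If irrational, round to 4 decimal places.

With the vertex order [1, 2, 3], the degrees are [2, 2, 2], giving D = diag(2, 2, 2) and L = D - A. Computing the eigenvalues of L and sorting gives [0, 3, 3]. The Fiedler value lambda_2 = 3 is strictly positive, so the graph is connected. There is one zero in the spectrum, matching the 1 component. By the matrix-tree theorem the graph has (1/3) * product of the nonzero eigenvalues = 3 spanning trees.

3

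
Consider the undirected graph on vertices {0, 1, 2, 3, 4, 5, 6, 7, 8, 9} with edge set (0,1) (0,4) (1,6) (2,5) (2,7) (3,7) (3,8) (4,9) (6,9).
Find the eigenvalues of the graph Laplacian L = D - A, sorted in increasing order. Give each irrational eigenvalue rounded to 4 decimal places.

[0, 0, 0.3820, 1.3820, 1.3820, 1.3820, 2.6180, 3.6180, 3.6180, 3.6180]

Each diagonal entry of L is the vertex degree and each off-diagonal entry is -1 where an edge is present, 0 otherwise; in the order [0, 1, 2, 3, 4, 5, 6, 7, 8, 9] the diagonal is [2, 2, 2, 2, 2, 1, 2, 2, 1, 2]. The multiplicity of 0 as a Laplacian eigenvalue equals the number of connected components. The 2 zero eigenvalues correspond to the 2 connected components. The eigenvalues sum to 18, which equals trace(L) = 2|E|.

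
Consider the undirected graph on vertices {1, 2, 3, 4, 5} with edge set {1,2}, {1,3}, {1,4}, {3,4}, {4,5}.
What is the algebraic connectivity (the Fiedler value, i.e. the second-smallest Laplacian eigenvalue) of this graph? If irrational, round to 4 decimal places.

0.6972

Each diagonal entry of L is the vertex degree and each off-diagonal entry is -1 where an edge is present, 0 otherwise; in the order [1, 2, 3, 4, 5] the diagonal is [3, 1, 2, 3, 1]. The smallest Laplacian eigenvalue is always 0. The next one, lambda_2 = 0.6972, measures how hard the graph is to disconnect: larger values mean better connectivity. The largest eigenvalue, 4.3028, is at most the vertex count 5.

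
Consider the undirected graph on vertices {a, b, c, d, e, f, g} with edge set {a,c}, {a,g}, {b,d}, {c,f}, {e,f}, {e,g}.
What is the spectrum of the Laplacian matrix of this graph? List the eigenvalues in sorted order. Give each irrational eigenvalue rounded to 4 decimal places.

Each diagonal entry of L is the vertex degree and each off-diagonal entry is -1 where an edge is present, 0 otherwise; in the order [a, b, c, d, e, f, g] the diagonal is [2, 1, 2, 1, 2, 2, 2]. L is symmetric positive semidefinite, so every eigenvalue is real and nonnegative. The 2 zero eigenvalues correspond to the 2 connected components. There are 2 zeros in the spectrum, matching the 2 components.

[0, 0, 1.3820, 1.3820, 2, 3.6180, 3.6180]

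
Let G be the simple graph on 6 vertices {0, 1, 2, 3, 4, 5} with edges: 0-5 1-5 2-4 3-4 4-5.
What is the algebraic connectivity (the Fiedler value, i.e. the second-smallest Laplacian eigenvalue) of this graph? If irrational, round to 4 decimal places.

0.4384

Each diagonal entry of L is the vertex degree and each off-diagonal entry is -1 where an edge is present, 0 otherwise; in the order [0, 1, 2, 3, 4, 5] the diagonal is [1, 1, 1, 1, 3, 3]. The smallest Laplacian eigenvalue is always 0. The next one, lambda_2 = 0.4384, measures how hard the graph is to disconnect: larger values mean better connectivity. The largest eigenvalue, 4.5616, is at most the vertex count 6.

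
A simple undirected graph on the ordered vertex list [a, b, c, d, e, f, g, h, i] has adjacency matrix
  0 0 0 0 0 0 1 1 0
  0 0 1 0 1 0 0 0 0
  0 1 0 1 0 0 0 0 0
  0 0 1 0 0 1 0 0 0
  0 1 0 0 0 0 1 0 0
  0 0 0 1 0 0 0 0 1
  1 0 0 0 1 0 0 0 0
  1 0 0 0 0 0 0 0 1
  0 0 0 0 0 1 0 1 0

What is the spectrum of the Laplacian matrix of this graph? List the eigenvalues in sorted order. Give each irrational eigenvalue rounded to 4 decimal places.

[0, 0.4679, 0.4679, 1.6527, 1.6527, 3, 3, 3.8794, 3.8794]

Reading degrees in the order [a, b, c, d, e, f, g, h, i] gives [2, 2, 2, 2, 2, 2, 2, 2, 2]; set D = diag(2, 2, 2, 2, 2, 2, 2, 2, 2) and form L = D - A. The multiplicity of 0 as a Laplacian eigenvalue equals the number of connected components. The single zero eigenvalue shows the graph is connected. The largest eigenvalue, 3.8794, is at most the vertex count 9.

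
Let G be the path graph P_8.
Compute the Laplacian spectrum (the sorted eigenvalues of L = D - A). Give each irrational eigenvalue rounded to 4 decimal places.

[0, 0.1522, 0.5858, 1.2346, 2, 2.7654, 3.4142, 3.8478]

The graph has 8 vertices and degree multiset [2, 2, 2, 2, 2, 2, 1, 1]; D is the diagonal matrix of degrees and L = D - A. The multiplicity of 0 as a Laplacian eigenvalue equals the number of connected components. The single zero eigenvalue shows the graph is connected. The eigenvalues sum to 14, which equals trace(L) = 2|E|.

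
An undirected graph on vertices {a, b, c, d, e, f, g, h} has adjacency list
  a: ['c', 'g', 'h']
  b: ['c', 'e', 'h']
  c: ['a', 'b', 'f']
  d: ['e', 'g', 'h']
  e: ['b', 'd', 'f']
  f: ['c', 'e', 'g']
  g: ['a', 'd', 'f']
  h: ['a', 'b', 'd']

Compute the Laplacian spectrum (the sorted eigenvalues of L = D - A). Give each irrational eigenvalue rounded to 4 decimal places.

With the vertex order [a, b, c, d, e, f, g, h], the degrees are [3, 3, 3, 3, 3, 3, 3, 3], giving D = diag(3, 3, 3, 3, 3, 3, 3, 3) and L = D - A. L is symmetric positive semidefinite, so every eigenvalue is real and nonnegative. The single zero eigenvalue shows the graph is connected. The eigenvalues sum to 24, which equals trace(L) = 2|E|. There is one zero in the spectrum, matching the 1 component.

[0, 2, 2, 2, 4, 4, 4, 6]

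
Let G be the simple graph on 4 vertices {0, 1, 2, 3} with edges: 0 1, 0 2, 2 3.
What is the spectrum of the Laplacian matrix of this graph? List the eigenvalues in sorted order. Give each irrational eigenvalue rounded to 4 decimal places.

Reading degrees in the order [0, 1, 2, 3] gives [2, 1, 2, 1]; set D = diag(2, 1, 2, 1) and form L = D - A. L is symmetric positive semidefinite, so every eigenvalue is real and nonnegative. There is one zero in the spectrum, matching the 1 component.

[0, 0.5858, 2, 3.4142]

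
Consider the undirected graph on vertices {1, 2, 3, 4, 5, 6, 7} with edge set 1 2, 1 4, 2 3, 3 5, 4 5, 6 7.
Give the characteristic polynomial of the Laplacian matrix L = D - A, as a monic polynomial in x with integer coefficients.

Reading degrees in the order [1, 2, 3, 4, 5, 6, 7] gives [2, 2, 2, 2, 2, 1, 1]; set D = diag(2, 2, 2, 2, 2, 1, 1) and form L = D - A. Computing det(xI - L) by cofactor expansion (or equivalently via sum-over-permutations) gives x^7 - 12x^6 + 55x^5 - 120x^4 + 125x^3 - 50x^2. The constant term is 0 because L is singular (the all-ones vector lies in its kernel).

x^7 - 12x^6 + 55x^5 - 120x^4 + 125x^3 - 50x^2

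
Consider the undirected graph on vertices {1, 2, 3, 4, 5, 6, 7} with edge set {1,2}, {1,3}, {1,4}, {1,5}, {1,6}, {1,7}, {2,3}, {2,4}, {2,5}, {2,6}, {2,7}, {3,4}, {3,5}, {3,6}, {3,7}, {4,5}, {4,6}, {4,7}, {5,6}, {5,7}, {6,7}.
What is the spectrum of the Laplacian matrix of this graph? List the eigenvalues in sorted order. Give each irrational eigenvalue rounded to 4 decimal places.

With the vertex order [1, 2, 3, 4, 5, 6, 7], the degrees are [6, 6, 6, 6, 6, 6, 6], giving D = diag(6, 6, 6, 6, 6, 6, 6) and L = D - A. The multiplicity of 0 as a Laplacian eigenvalue equals the number of connected components. The single zero eigenvalue shows the graph is connected. There is one zero in the spectrum, matching the 1 component.

[0, 7, 7, 7, 7, 7, 7]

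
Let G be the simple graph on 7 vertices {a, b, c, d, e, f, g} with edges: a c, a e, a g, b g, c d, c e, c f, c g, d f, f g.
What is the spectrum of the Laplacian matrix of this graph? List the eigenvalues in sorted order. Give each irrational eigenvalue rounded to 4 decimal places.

[0, 0.8493, 1.3820, 2.8632, 3.6180, 5.2091, 6.0783]

With the vertex order [a, b, c, d, e, f, g], the degrees are [3, 1, 5, 2, 2, 3, 4], giving D = diag(3, 1, 5, 2, 2, 3, 4) and L = D - A. The multiplicity of 0 as a Laplacian eigenvalue equals the number of connected components. There is one zero in the spectrum, matching the 1 component.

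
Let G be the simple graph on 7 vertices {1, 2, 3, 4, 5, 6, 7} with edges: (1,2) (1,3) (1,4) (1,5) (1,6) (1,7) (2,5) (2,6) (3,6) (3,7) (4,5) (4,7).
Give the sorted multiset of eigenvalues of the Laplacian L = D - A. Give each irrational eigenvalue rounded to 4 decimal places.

Each diagonal entry of L is the vertex degree and each off-diagonal entry is -1 where an edge is present, 0 otherwise; in the order [1, 2, 3, 4, 5, 6, 7] the diagonal is [6, 3, 3, 3, 3, 3, 3]. Diagonalising L (or applying a numerical eigensolver to the 7x7 matrix) gives the spectrum above. There is one zero in the spectrum, matching the 1 component.

[0, 2, 2, 4, 4, 5, 7]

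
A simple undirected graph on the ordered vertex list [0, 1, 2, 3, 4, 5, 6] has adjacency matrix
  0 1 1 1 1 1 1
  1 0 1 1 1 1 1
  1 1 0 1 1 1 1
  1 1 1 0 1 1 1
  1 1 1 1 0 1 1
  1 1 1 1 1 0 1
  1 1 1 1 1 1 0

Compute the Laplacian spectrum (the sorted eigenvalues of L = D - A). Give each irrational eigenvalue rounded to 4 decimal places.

With the vertex order [0, 1, 2, 3, 4, 5, 6], the degrees are [6, 6, 6, 6, 6, 6, 6], giving D = diag(6, 6, 6, 6, 6, 6, 6) and L = D - A. Since every row of L sums to 0, the all-ones vector is in the kernel and 0 is an eigenvalue. The single zero eigenvalue shows the graph is connected. By the matrix-tree theorem the graph has (1/7) * product of the nonzero eigenvalues = 16807 spanning trees.

[0, 7, 7, 7, 7, 7, 7]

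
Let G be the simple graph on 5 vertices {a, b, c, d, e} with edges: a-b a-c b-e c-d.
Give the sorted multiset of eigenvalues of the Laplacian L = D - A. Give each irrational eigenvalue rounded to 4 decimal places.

[0, 0.3820, 1.3820, 2.6180, 3.6180]

With the vertex order [a, b, c, d, e], the degrees are [2, 2, 2, 1, 1], giving D = diag(2, 2, 2, 1, 1) and L = D - A. The multiplicity of 0 as a Laplacian eigenvalue equals the number of connected components.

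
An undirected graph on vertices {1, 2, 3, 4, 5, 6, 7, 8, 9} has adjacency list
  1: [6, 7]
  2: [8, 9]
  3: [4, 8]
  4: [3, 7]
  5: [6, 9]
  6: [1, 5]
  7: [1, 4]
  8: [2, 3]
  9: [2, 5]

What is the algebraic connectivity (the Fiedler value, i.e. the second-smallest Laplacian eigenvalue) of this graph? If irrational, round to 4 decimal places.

0.4679

Reading degrees in the order [1, 2, 3, 4, 5, 6, 7, 8, 9] gives [2, 2, 2, 2, 2, 2, 2, 2, 2]; set D = diag(2, 2, 2, 2, 2, 2, 2, 2, 2) and form L = D - A. The sorted Laplacian eigenvalues are [0, 0.4679, 0.4679, 1.6527, 1.6527, 3, 3, 3.8794, 3.8794]; the algebraic connectivity is the second entry, 0.4679. By the matrix-tree theorem the graph has (1/9) * product of the nonzero eigenvalues = 9 spanning trees. The eigenvalues sum to 18, which equals trace(L) = 2|E|.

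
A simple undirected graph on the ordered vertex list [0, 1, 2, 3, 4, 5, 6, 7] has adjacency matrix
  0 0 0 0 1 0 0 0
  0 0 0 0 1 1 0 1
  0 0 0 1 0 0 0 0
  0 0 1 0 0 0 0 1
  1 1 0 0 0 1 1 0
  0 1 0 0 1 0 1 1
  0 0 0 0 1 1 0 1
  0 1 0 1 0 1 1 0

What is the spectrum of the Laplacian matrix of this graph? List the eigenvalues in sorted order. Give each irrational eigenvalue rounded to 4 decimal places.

Reading degrees in the order [0, 1, 2, 3, 4, 5, 6, 7] gives [1, 3, 1, 2, 4, 4, 3, 4]; set D = diag(1, 3, 1, 2, 4, 4, 3, 4) and form L = D - A. The multiplicity of 0 as a Laplacian eigenvalue equals the number of connected components. The largest eigenvalue, 5.8156, is at most the vertex count 8.

[0, 0.3906, 1, 2.4099, 3, 4.3839, 5, 5.8156]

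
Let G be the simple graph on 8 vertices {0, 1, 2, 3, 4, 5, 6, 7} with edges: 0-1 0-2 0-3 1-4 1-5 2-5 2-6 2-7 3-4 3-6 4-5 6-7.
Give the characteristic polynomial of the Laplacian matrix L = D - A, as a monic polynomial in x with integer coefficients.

Each diagonal entry of L is the vertex degree and each off-diagonal entry is -1 where an edge is present, 0 otherwise; in the order [0, 1, 2, 3, 4, 5, 6, 7] the diagonal is [3, 3, 4, 3, 3, 3, 3, 2]. Computing det(xI - L) by cofactor expansion (or equivalently via sum-over-permutations) gives x^8 - 24x^7 + 239x^6 - 1276x^5 + 3927x^4 - 6922x^3 + 6406x^2 - 2360x. The constant term is 0 because L is singular (the all-ones vector lies in its kernel). The eigenvalues sum to 24, which equals trace(L) = 2|E|.

x^8 - 24x^7 + 239x^6 - 1276x^5 + 3927x^4 - 6922x^3 + 6406x^2 - 2360x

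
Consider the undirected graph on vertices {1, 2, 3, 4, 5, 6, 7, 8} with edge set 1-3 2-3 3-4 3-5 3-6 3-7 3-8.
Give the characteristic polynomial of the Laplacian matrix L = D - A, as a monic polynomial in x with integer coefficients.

x^8 - 14x^7 + 63x^6 - 140x^5 + 175x^4 - 126x^3 + 49x^2 - 8x

Each diagonal entry of L is the vertex degree and each off-diagonal entry is -1 where an edge is present, 0 otherwise; in the order [1, 2, 3, 4, 5, 6, 7, 8] the diagonal is [1, 1, 7, 1, 1, 1, 1, 1]. Computing det(xI - L) by cofactor expansion (or equivalently via sum-over-permutations) gives x^8 - 14x^7 + 63x^6 - 140x^5 + 175x^4 - 126x^3 + 49x^2 - 8x. Since p(0) = det(-L) = 0, x divides p(x). There is one zero in the spectrum, matching the 1 component.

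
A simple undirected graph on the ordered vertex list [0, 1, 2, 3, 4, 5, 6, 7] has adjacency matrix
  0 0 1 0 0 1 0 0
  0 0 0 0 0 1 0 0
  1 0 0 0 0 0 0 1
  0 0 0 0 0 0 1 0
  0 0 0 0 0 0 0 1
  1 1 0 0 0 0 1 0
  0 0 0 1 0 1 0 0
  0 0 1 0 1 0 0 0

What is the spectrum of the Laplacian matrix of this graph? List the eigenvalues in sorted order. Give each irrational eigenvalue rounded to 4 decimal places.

Reading degrees in the order [0, 1, 2, 3, 4, 5, 6, 7] gives [2, 1, 2, 1, 1, 3, 2, 2]; set D = diag(2, 1, 2, 1, 1, 3, 2, 2) and form L = D - A. L is symmetric positive semidefinite, so every eigenvalue is real and nonnegative. The single zero eigenvalue shows the graph is connected. There is one zero in the spectrum, matching the 1 component. By the matrix-tree theorem the graph has (1/8) * product of the nonzero eigenvalues = 1 spanning tree.

[0, 0.1864, 0.5858, 1, 2, 2.4707, 3.4142, 4.3429]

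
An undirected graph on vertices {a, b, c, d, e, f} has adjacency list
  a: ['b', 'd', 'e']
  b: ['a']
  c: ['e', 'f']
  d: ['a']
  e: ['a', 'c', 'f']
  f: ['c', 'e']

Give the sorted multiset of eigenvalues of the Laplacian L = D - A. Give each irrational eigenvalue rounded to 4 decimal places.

Each diagonal entry of L is the vertex degree and each off-diagonal entry is -1 where an edge is present, 0 otherwise; in the order [a, b, c, d, e, f] the diagonal is [3, 1, 2, 1, 3, 2]. Since every row of L sums to 0, the all-ones vector is in the kernel and 0 is an eigenvalue. The single zero eigenvalue shows the graph is connected. There is one zero in the spectrum, matching the 1 component.

[0, 0.4384, 1, 3, 3, 4.5616]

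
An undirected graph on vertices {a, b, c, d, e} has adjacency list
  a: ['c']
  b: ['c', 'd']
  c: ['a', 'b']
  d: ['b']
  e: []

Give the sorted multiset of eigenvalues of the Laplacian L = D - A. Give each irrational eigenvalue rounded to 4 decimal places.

With the vertex order [a, b, c, d, e], the degrees are [1, 2, 2, 1, 0], giving D = diag(1, 2, 2, 1, 0) and L = D - A. Since every row of L sums to 0, the all-ones vector is in the kernel and 0 is an eigenvalue. The 2 zero eigenvalues correspond to the 2 connected components. The largest eigenvalue, 3.4142, is at most the vertex count 5.

[0, 0, 0.5858, 2, 3.4142]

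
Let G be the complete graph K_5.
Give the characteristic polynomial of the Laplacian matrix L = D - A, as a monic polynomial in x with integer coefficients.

x^5 - 20x^4 + 150x^3 - 500x^2 + 625x

The graph has 5 vertices and degree multiset [4, 4, 4, 4, 4]; D is the diagonal matrix of degrees and L = D - A. Computing det(xI - L) by cofactor expansion (or equivalently via sum-over-permutations) gives x^5 - 20x^4 + 150x^3 - 500x^2 + 625x. The coefficient of x^4 equals -trace(L) = -20, matching the sum of degrees. The largest eigenvalue, 5, is at most the vertex count 5.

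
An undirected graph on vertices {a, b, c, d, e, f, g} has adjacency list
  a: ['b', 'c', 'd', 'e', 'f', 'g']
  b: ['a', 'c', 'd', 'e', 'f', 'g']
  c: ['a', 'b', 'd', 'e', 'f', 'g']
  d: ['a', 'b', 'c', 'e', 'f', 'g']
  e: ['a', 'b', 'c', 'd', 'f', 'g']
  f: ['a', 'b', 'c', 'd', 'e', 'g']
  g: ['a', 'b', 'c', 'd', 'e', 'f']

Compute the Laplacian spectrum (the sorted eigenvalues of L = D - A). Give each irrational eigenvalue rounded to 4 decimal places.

With the vertex order [a, b, c, d, e, f, g], the degrees are [6, 6, 6, 6, 6, 6, 6], giving D = diag(6, 6, 6, 6, 6, 6, 6) and L = D - A. Diagonalising L (or applying a numerical eigensolver to the 7x7 matrix) gives the spectrum above. The single zero eigenvalue shows the graph is connected. There is one zero in the spectrum, matching the 1 component.

[0, 7, 7, 7, 7, 7, 7]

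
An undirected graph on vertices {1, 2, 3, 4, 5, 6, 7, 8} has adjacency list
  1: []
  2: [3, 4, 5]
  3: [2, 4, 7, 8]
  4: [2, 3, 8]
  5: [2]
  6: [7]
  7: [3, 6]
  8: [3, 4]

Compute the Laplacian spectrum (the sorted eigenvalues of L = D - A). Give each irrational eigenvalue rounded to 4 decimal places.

[0, 0, 0.4160, 0.9010, 2.3961, 2.7872, 4.3117, 5.1879]

Reading degrees in the order [1, 2, 3, 4, 5, 6, 7, 8] gives [0, 3, 4, 3, 1, 1, 2, 2]; set D = diag(0, 3, 4, 3, 1, 1, 2, 2) and form L = D - A. Since every row of L sums to 0, the all-ones vector is in the kernel and 0 is an eigenvalue. The 2 zero eigenvalues correspond to the 2 connected components. The largest eigenvalue, 5.1879, is at most the vertex count 8.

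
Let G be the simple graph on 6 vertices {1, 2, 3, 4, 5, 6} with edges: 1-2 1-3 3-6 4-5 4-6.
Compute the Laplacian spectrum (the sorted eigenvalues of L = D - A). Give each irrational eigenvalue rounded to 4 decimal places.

With the vertex order [1, 2, 3, 4, 5, 6], the degrees are [2, 1, 2, 2, 1, 2], giving D = diag(2, 1, 2, 2, 1, 2) and L = D - A. Diagonalising L (or applying a numerical eigensolver to the 6x6 matrix) gives the spectrum above. The eigenvalues sum to 10, which equals trace(L) = 2|E|. By the matrix-tree theorem the graph has (1/6) * product of the nonzero eigenvalues = 1 spanning tree.

[0, 0.2679, 1, 2, 3, 3.7321]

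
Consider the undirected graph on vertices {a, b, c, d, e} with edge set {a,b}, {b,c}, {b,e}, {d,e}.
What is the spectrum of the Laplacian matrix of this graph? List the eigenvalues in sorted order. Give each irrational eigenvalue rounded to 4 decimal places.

[0, 0.5188, 1, 2.3111, 4.1701]

With the vertex order [a, b, c, d, e], the degrees are [1, 3, 1, 1, 2], giving D = diag(1, 3, 1, 1, 2) and L = D - A. The multiplicity of 0 as a Laplacian eigenvalue equals the number of connected components. The single zero eigenvalue shows the graph is connected. The eigenvalues sum to 8, which equals trace(L) = 2|E|. There is one zero in the spectrum, matching the 1 component.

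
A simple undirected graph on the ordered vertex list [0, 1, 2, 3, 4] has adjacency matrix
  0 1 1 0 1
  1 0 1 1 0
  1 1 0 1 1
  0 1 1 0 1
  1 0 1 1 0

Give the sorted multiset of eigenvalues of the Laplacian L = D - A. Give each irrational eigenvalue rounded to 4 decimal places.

Reading degrees in the order [0, 1, 2, 3, 4] gives [3, 3, 4, 3, 3]; set D = diag(3, 3, 4, 3, 3) and form L = D - A. L is symmetric positive semidefinite, so every eigenvalue is real and nonnegative. By the matrix-tree theorem the graph has (1/5) * product of the nonzero eigenvalues = 45 spanning trees.

[0, 3, 3, 5, 5]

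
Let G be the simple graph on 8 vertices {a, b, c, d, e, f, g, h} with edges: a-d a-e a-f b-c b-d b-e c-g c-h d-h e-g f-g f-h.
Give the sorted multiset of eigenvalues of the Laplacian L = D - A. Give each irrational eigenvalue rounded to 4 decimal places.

[0, 2, 2, 2, 4, 4, 4, 6]

With the vertex order [a, b, c, d, e, f, g, h], the degrees are [3, 3, 3, 3, 3, 3, 3, 3], giving D = diag(3, 3, 3, 3, 3, 3, 3, 3) and L = D - A. Since every row of L sums to 0, the all-ones vector is in the kernel and 0 is an eigenvalue. By the matrix-tree theorem the graph has (1/8) * product of the nonzero eigenvalues = 384 spanning trees.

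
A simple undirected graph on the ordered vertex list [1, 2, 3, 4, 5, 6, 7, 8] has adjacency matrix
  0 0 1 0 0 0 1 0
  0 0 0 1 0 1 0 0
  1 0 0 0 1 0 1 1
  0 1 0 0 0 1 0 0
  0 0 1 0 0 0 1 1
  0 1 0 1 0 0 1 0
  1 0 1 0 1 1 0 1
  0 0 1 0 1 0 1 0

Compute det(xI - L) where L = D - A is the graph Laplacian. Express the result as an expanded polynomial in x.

x^8 - 24x^7 + 236x^6 - 1222x^5 + 3547x^4 - 5618x^3 + 4232x^2 - 960x

With the vertex order [1, 2, 3, 4, 5, 6, 7, 8], the degrees are [2, 2, 4, 2, 3, 3, 5, 3], giving D = diag(2, 2, 4, 2, 3, 3, 5, 3) and L = D - A. L has integer entries, so p(x) = det(xI - L) has integer coefficients. Expanding the determinant yields x^8 - 24x^7 + 236x^6 - 1222x^5 + 3547x^4 - 5618x^3 + 4232x^2 - 960x. The coefficient of x^7 equals -trace(L) = -24, matching the sum of degrees. The largest eigenvalue, 6.1413, is at most the vertex count 8.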